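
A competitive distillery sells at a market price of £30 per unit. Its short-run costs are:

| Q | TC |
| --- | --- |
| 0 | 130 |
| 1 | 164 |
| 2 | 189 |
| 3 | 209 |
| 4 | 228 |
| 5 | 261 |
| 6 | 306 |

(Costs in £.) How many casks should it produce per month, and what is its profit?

Q = 4; profit = -£108

Compute π = P·Q − TC at each output: Q=0: -130; Q=1: -134; Q=2: -129; Q=3: -119; Q=4: -108; Q=5: -111; Q=6: -126.
Profit is maximized at Q = 4. AVC there is 98/4 = £24.50 ≤ P, so producing beats shutting down (which would give -£130).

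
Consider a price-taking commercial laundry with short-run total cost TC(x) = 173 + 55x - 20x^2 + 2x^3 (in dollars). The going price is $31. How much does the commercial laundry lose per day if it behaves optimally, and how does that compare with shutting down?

Profit = -$29 at x = 6

AVC = 55 - 20x + 2x^2; min AVC = $5 at x = 5. Since P = $31 ≥ min AVC, the firm produces.
With MC = 55 - 40x + 6x^2, P = MC on the upward-sloping part at x* = 6.
TR = 31·6 = 186. TC = 173 + 42 = 215. Profit = 186 − 215 = -$29.
By producing, the firm covers all variable cost plus $144 of fixed cost; shutting down would lose the full $173.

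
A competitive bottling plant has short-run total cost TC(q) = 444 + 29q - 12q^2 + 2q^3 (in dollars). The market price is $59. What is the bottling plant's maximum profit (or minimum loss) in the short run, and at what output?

Profit = -$244 at q = 5

AVC = 29 - 12q + 2q^2; min AVC = $11 at q = 3. Since P = $59 ≥ min AVC, the firm produces.
MC = 29 - 24q + 6q^2. Setting P = MC and taking the root on the rising branch gives q* = 5.
TR = 59·5 = 295. TC = 444 + 95 = 539. Profit = 295 − 539 = -$244.
By producing, the firm covers all variable cost plus $200 of fixed cost; shutting down would lose the full $444.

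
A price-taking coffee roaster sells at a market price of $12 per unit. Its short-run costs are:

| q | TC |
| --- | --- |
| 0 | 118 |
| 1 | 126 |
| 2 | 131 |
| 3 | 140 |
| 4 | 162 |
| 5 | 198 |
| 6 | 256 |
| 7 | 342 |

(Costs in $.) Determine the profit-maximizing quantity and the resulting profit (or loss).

q = 3; profit = -$104

Tabulate TR − TC: q=0: -118; q=1: -114; q=2: -107; q=3: -104; q=4: -114; q=5: -138; q=6: -184; q=7: -258.
Profit is maximized at q = 3. AVC there is 22/3 = $7.33 ≤ P, so producing beats shutting down (which would give -$118).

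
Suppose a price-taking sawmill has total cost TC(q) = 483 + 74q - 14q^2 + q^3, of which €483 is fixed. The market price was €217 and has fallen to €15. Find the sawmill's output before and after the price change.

Output falls from 13 to 0 (the firm shuts down)

MC = 74 - 28q + 3q^2; the shutdown threshold is min AVC = €25 (at q = 7).
With P = €217 above the shutdown price, P = MC gives q = 13.
At P = €15 < min AVC = €25, price no longer covers variable cost at any output, so the firm shuts down: q = 0.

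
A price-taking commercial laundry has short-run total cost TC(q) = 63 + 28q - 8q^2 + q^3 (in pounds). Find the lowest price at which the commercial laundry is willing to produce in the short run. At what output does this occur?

The shutdown price is the minimum of AVC. VC = 28q - 8q^2 + q^3, so AVC = 28 - 8q + q^2.
dAVC/dq = -8 + 2q = 0 gives q = 4. min AVC = 28 - 8·4 + 4^2 = 12.
The firm shuts down for any P below £12.

£12 per unit, at q = 4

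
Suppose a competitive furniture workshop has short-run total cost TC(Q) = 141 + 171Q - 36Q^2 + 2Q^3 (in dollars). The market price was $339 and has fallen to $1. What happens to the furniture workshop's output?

MC = 171 - 72Q + 6Q^2; the shutdown threshold is min AVC = $9 (at Q = 9).
With P = $339 above the shutdown price, P = MC gives Q = 14.
At P = $1 < min AVC = $9, price no longer covers variable cost at any output, so the firm shuts down: Q = 0.

Output falls from 14 to 0 (the firm shuts down)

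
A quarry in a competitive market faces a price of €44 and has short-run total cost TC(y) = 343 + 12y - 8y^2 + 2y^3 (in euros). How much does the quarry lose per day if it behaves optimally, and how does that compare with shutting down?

Profit = -€215 at y = 4

AVC = 12 - 8y + 2y^2; min AVC = €4 at y = 2. Since P = €44 ≥ min AVC, the firm produces.
MC = 12 - 16y + 6y^2. Setting P = MC and taking the root on the rising branch gives y* = 4.
TR = 44·4 = 176. TC = 343 + 48 = 391. Profit = 176 − 391 = -€215.
By producing, the firm covers all variable cost plus €128 of fixed cost; shutting down would lose the full €343.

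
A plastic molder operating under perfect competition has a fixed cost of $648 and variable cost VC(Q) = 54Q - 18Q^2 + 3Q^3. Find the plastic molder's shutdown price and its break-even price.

Shutdown price = min AVC. AVC = 54 - 18Q + 3Q^2, with vertex at Q = 3 and minimum $27.
ATC = 648/Q + 54 - 18Q + 3Q^2. Setting dATC/dQ = −648/Q^2 − 18 + 6Q = 0 gives Q = 6 (since 6·6^3 − 18·6^2 = 648).
min ATC = 648/6 + 54 − 18·6 + 3·6^2 = $162. That is the break-even price.
For $27 ≤ P < $162 the firm produces at a loss; below $27 it shuts down.

Shutdown price = $27; break-even price = $162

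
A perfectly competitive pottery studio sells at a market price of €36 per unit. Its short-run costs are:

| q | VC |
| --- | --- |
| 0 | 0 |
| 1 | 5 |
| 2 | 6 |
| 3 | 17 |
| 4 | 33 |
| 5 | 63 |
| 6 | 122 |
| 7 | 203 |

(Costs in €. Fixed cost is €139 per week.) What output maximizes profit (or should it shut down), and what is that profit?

q = 5; profit = -€22

Profit at each row (π = 36q − TC): q=0: -139; q=1: -108; q=2: -73; q=3: -48; q=4: -28; q=5: -22; q=6: -45; q=7: -90.
Profit is maximized at q = 5. AVC there is 63/5 = €12.60 ≤ P, so producing beats shutting down (which would give -€139).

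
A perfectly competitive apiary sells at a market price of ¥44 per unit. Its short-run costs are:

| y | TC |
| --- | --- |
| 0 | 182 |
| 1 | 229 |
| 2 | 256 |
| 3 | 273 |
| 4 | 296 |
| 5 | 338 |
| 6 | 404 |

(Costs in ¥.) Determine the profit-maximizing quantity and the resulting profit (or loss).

y = 5; profit = -¥118

Compute π = P·y − TC at each output: y=0: -182; y=1: -185; y=2: -168; y=3: -141; y=4: -120; y=5: -118; y=6: -140.
Profit is maximized at y = 5. AVC there is 156/5 = ¥31.20 ≤ P, so producing beats shutting down (which would give -¥182).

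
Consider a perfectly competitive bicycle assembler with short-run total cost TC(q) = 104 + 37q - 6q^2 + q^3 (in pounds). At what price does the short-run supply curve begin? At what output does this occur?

The firm shuts down when price falls below the minimum of average variable cost. AVC = VC/q = 37 - 6q + q^2.
At the minimum of AVC, MC = AVC. MC = 37 - 12q + 3q^2; setting MC = AVC gives 2q^2 - 6q = 0, so q = 3. min AVC = 28.
The firm shuts down for any P below £28.

£28 per unit, at q = 3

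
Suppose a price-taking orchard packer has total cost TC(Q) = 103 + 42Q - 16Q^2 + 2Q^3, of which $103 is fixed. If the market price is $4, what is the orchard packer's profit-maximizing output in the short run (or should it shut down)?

Variable cost is VC = 42Q - 16Q^2 + 2Q^3, so AVC = VC/Q = 42 - 16Q + 2Q^2 and MC = dTC/dQ = 42 - 32Q + 6Q^2.
The AVC parabola has its vertex at Q = 16/4 = 4, where AVC = 42 - 16·4 + 2·4^2 = $10.
With P < min AVC ($4 < $10), every unit sold adds to the loss.
Shutting down limits the loss to fixed cost, $103.

Shut down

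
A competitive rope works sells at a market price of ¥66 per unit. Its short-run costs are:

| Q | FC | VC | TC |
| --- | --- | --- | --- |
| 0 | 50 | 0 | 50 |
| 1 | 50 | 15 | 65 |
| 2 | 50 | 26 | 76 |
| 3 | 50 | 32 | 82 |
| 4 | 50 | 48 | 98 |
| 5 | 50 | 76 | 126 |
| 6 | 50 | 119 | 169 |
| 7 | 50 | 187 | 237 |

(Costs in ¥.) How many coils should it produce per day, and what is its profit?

Q = 6; profit = ¥227

Tabulate TR − TC: Q=0: -50; Q=1: 1; Q=2: 56; Q=3: 116; Q=4: 166; Q=5: 204; Q=6: 227; Q=7: 225.
Profit is maximized at Q = 6. AVC there is 119/6 = ¥19.83 ≤ P, so producing beats shutting down (which would give -¥50).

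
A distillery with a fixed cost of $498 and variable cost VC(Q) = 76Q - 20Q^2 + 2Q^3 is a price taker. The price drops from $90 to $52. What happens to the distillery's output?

AVC = 76 - 20Q + 2Q^2, minimized at Q = 5 where min AVC = $26. MC = 76 - 40Q + 6Q^2.
With P = $90 above the shutdown price, P = MC gives Q = 7.
At P = $52 ≥ min AVC, set P = MC: Q = 6. The firm stays open but cuts output.

Output falls from 7 to 6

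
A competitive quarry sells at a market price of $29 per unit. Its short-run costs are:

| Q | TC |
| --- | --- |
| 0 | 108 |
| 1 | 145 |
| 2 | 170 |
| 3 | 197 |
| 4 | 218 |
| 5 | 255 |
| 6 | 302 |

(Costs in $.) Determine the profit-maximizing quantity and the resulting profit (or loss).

Q = 4; profit = -$102

Compute π = P·Q − TC at each output: Q=0: -108; Q=1: -116; Q=2: -112; Q=3: -110; Q=4: -102; Q=5: -110; Q=6: -128.
Profit is maximized at Q = 4. AVC there is 110/4 = $27.50 ≤ P, so producing beats shutting down (which would give -$108).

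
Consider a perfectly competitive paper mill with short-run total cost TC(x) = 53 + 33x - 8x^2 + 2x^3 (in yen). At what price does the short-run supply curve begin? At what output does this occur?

The shutdown price is the minimum of AVC. VC = 33x - 8x^2 + 2x^3, so AVC = 33 - 8x + 2x^2.
At the minimum of AVC, MC = AVC. MC = 33 - 16x + 6x^2; setting MC = AVC gives 4x^2 - 8x = 0, so x = 2. min AVC = 25.
For P < ¥25 the firm produces nothing.

¥25 per unit, at x = 2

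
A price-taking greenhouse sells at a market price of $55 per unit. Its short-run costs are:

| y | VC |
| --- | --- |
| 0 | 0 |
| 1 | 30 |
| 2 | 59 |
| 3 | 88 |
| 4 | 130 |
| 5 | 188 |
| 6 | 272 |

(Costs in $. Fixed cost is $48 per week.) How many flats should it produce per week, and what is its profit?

y = 4; profit = $42

Profit at each row (π = 55y − TC): y=0: -48; y=1: -23; y=2: 3; y=3: 29; y=4: 42; y=5: 39; y=6: 10.
Profit is maximized at y = 4. AVC there is 130/4 = $32.50 ≤ P, so producing beats shutting down (which would give -$48).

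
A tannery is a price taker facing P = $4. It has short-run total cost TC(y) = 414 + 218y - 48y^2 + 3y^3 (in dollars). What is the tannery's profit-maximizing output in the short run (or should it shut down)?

Shut down

Strip out fixed cost: VC = 218y - 48y^2 + 3y^3. Then AVC = 218 - 48y + 3y^2 and MC = 218 - 96y + 9y^2.
AVC hits its minimum where MC = AVC, at y = 8, giving min AVC = 218 - 48·8 + 3·8^2 = $26.
Since P = $4 < min AVC = $26, price fails to cover variable cost at any output.
The firm minimizes its loss by shutting down and losing only its fixed cost of $414.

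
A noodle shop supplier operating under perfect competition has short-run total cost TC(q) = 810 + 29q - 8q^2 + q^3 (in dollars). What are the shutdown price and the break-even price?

AVC = 29 - 8q + q^2; minimized at q = 4, giving min AVC = $13. That is the shutdown price.
ATC = 810/q + 29 - 8q + q^2. Setting dATC/dq = −810/q^2 − 8 + 2q = 0 gives q = 9 (since 2·9^3 − 8·9^2 = 810).
min ATC = 810/9 + 29 − 8·9 + 9^2 = $128. That is the break-even price.
For $13 ≤ P < $128 the firm produces at a loss; below $13 it shuts down.

Shutdown price = $13; break-even price = $128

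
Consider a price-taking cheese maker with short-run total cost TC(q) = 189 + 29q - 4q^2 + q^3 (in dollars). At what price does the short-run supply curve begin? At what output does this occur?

$25 per unit, at q = 2

The firm shuts down when price falls below the minimum of average variable cost. AVC = VC/q = 29 - 4q + q^2.
dAVC/dq = -4 + 2q = 0 gives q = 2. min AVC = 29 - 4·2 + 2^2 = 25.
For P < $25 the firm produces nothing.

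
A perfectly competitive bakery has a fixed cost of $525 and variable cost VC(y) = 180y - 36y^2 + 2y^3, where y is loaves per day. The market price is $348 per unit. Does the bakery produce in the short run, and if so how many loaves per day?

Produce at y = 14

Variable cost is VC = 180y - 36y^2 + 2y^3, so AVC = VC/y = 180 - 36y + 2y^2 and MC = dTC/dy = 180 - 72y + 6y^2.
AVC is minimized where dAVC/dy = -36 + 4y = 0, at y = 9; min AVC = 180 - 36·9 + 2·9^2 = $18.
P = $348 exceeds min AVC = $18, so the firm stays open.
P = MC gives -168 - 72y + 6y^2 = 0, with roots -2 and 14. Take the larger (rising MC): y* = 14.
Check: AVC at y = 14 is $68 ≤ P, so revenue covers variable cost.
Profit = P·y − TC = 348·14 − 1477 = $3395.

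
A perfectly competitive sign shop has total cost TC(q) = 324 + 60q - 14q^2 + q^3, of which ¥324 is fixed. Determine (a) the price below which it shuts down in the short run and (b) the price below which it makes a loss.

Shutdown price = ¥11; break-even price = ¥51

Shutdown price = min AVC. AVC = 60 - 14q + q^2, with vertex at q = 7 and minimum ¥11.
ATC = 324/q + 60 - 14q + q^2. Setting dATC/dq = −324/q^2 − 14 + 2q = 0 gives q = 9 (since 2·9^3 − 14·9^2 = 324).
min ATC = 324/9 + 60 − 14·9 + 9^2 = ¥51. That is the break-even price.
For ¥11 ≤ P < ¥51 the firm produces at a loss; below ¥11 it shuts down.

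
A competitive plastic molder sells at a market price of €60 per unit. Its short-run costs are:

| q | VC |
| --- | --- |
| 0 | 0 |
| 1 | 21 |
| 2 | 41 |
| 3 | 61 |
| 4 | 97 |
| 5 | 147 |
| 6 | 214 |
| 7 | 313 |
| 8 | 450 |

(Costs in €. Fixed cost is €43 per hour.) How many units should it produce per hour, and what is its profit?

q = 5; profit = €110

Profit at each row (π = 60q − TC): q=0: -43; q=1: -4; q=2: 36; q=3: 76; q=4: 100; q=5: 110; q=6: 103; q=7: 64; q=8: -13.
Profit is maximized at q = 5. AVC there is 147/5 = €29.40 ≤ P, so producing beats shutting down (which would give -€43).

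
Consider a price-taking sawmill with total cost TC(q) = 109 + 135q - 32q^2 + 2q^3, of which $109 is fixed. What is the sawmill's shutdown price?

$7 per unit

Short-run supply begins at min AVC. From VC = 135q - 32q^2 + 2q^3, AVC = 135 - 32q + 2q^2.
At the minimum of AVC, MC = AVC. MC = 135 - 64q + 6q^2; setting MC = AVC gives 4q^2 - 32q = 0, so q = 8. min AVC = 7.
So the shutdown price is $7.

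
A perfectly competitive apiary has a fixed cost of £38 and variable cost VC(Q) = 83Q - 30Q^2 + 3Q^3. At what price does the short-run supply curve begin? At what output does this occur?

£8 per unit, at Q = 5

The shutdown price is the minimum of AVC. VC = 83Q - 30Q^2 + 3Q^3, so AVC = 83 - 30Q + 3Q^2.
dAVC/dQ = -30 + 6Q = 0 gives Q = 5. min AVC = 83 - 30·5 + 3·5^2 = 8.
So the shutdown price is £8.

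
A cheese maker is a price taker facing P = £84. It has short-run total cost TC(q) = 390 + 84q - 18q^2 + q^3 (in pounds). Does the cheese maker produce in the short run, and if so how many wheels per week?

Produce at q = 12

Strip out fixed cost: VC = 84q - 18q^2 + q^3. Then AVC = 84 - 18q + q^2 and MC = 84 - 36q + 3q^2.
The AVC parabola has its vertex at q = 18/2 = 9, where AVC = 84 - 18·9 + 9^2 = £3.
P = £84 exceeds min AVC = £3, so the firm stays open.
Set P = MC: 84 = 84 - 36q + 3q^2 → -36q + 3q^2 = 0. The roots are q = 0 and q = 12; the profit-maximizing output is on the rising part of MC, so q* = 12.
Check: AVC at q = 12 is £12 ≤ P, so revenue covers variable cost.
Profit = P·q − TC = 84·12 − 534 = £474.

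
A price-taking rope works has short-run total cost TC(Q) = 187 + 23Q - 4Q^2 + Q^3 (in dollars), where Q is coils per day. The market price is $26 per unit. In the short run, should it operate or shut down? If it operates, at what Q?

Produce at Q = 3

Strip out fixed cost: VC = 23Q - 4Q^2 + Q^3. Then AVC = 23 - 4Q + Q^2 and MC = 23 - 8Q + 3Q^2.
AVC hits its minimum where MC = AVC, at Q = 2, giving min AVC = 23 - 4·2 + 2^2 = $19.
P = $26 exceeds min AVC = $19, so the firm stays open.
P = MC gives -3 - 8Q + 3Q^2 = 0, with roots -1/3 and 3. Take the larger (rising MC): Q* = 3.
Check: AVC at Q = 3 is $20 ≤ P, so revenue covers variable cost.
Profit = P·Q − TC = 26·3 − 247 = -$169, a loss, but smaller than the $187 fixed cost the firm would lose by shutting down.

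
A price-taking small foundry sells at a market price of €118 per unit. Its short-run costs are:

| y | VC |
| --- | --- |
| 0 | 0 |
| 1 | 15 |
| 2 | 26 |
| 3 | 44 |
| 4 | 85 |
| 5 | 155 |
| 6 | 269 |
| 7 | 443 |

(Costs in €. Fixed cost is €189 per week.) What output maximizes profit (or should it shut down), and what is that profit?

Tabulate TR − TC: y=0: -189; y=1: -86; y=2: 21; y=3: 121; y=4: 198; y=5: 246; y=6: 250; y=7: 194.
Profit is maximized at y = 6. AVC there is 269/6 = €44.83 ≤ P, so producing beats shutting down (which would give -€189).

y = 6; profit = €250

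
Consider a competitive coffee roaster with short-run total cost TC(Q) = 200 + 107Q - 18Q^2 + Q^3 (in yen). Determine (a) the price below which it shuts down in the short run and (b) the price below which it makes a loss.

Shutdown price = ¥26; break-even price = ¥47

Shutdown price = min AVC. AVC = 107 - 18Q + Q^2, with vertex at Q = 9 and minimum ¥26.
ATC = 200/Q + 107 - 18Q + Q^2. Setting dATC/dQ = −200/Q^2 − 18 + 2Q = 0 gives Q = 10 (since 2·10^3 − 18·10^2 = 200).
min ATC = 200/10 + 107 − 18·10 + 10^2 = ¥47. That is the break-even price.
For ¥26 ≤ P < ¥47 the firm produces at a loss; below ¥26 it shuts down.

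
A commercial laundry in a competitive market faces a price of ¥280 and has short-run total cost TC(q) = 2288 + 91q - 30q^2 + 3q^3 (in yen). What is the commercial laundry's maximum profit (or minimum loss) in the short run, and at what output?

Profit = -¥344 at q = 9

AVC = 91 - 30q + 3q^2 has its minimum ¥16 at q = 5; price ¥280 clears that bar, so the firm operates.
MC = 91 - 60q + 9q^2. Setting P = MC and taking the root on the rising branch gives q* = 9.
TR = 280·9 = 2520. TC = 2288 + 576 = 2864. Profit = 2520 − 2864 = -¥344.
That loss of ¥344 beats the ¥2288 the firm would lose by shutting down; producing recovers ¥1944 of fixed cost.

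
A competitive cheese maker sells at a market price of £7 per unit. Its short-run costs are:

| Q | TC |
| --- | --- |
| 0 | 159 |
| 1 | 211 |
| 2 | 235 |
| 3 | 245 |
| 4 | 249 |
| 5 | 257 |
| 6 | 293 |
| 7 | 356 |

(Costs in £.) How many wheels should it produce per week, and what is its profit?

Q = 0 (shut down); profit = -£159

Compute π = P·Q − TC at each output: Q=0: -159; Q=1: -204; Q=2: -221; Q=3: -224; Q=4: -221; Q=5: -222; Q=6: -251; Q=7: -307.
Profit is highest at Q = 0. Equivalently, the lowest AVC in the table is 98/5 ≈ £19.60 at Q = 5, and P = £7 falls below it — price never covers variable cost, so the firm shuts down and loses only its fixed cost.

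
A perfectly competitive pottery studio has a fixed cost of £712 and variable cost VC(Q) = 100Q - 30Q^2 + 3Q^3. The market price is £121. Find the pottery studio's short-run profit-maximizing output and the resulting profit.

AVC = 100 - 30Q + 3Q^2 has its minimum £25 at Q = 5; price £121 clears that bar, so the firm operates.
With MC = 100 - 60Q + 9Q^2, P = MC on the upward-sloping part at Q* = 7.
TR = 121·7 = 847. TC = 712 + 259 = 971. Profit = 847 − 971 = -£124.
By producing, the firm covers all variable cost plus £588 of fixed cost; shutting down would lose the full £712.

Profit = -£124 at Q = 7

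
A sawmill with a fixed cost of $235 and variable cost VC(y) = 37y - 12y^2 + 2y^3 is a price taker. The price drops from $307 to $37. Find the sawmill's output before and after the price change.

AVC = 37 - 12y + 2y^2, minimized at y = 3 where min AVC = $19. MC = 37 - 24y + 6y^2.
With P = $307 above the shutdown price, P = MC gives y = 9.
At P = $37 ≥ min AVC, set P = MC: y = 4. The firm stays open but cuts output.

Output falls from 9 to 4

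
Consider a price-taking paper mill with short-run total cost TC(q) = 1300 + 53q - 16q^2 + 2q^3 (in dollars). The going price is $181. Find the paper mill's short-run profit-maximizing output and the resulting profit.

Profit = -$276 at q = 8

AVC = 53 - 16q + 2q^2 has its minimum $21 at q = 4; price $181 clears that bar, so the firm operates.
With MC = 53 - 32q + 6q^2, P = MC on the upward-sloping part at q* = 8.
TR = 181·8 = 1448. TC = 1300 + 424 = 1724. Profit = 1448 − 1724 = -$276.
Shutting down would mean losing the fixed cost of $1300, so operating at a loss of $276 is better by $1024.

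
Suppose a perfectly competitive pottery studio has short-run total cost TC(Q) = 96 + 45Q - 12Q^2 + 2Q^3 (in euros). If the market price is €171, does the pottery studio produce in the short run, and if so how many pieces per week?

Strip out fixed cost: VC = 45Q - 12Q^2 + 2Q^3. Then AVC = 45 - 12Q + 2Q^2 and MC = 45 - 24Q + 6Q^2.
AVC is minimized where dAVC/dQ = -12 + 4Q = 0, at Q = 3; min AVC = 45 - 12·3 + 2·3^2 = €27.
Since P = €171 ≥ min AVC = €27, price covers variable cost and the firm should produce.
Solving P = MC: -126 - 24Q + 6Q^2 = 0 ⇒ Q = -3 or 7. On the upward-sloping branch, Q* = 7.
Check: AVC at Q = 7 is €59 ≤ P, so revenue covers variable cost.
Profit = P·Q − TC = 171·7 − 509 = €688.

Produce at Q = 7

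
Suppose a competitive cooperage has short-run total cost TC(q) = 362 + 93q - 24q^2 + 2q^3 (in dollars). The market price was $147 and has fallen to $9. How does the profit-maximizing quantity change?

AVC = 93 - 24q + 2q^2, minimized at q = 6 where min AVC = $21. MC = 93 - 48q + 6q^2.
With P = $147 above the shutdown price, P = MC gives q = 9.
At P = $9 < min AVC = $21, price no longer covers variable cost at any output, so the firm shuts down: q = 0.

Output falls from 9 to 0 (the firm shuts down)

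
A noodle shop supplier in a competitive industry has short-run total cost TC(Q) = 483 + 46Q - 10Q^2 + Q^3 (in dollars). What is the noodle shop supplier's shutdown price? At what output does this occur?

The shutdown price is the minimum of AVC. VC = 46Q - 10Q^2 + Q^3, so AVC = 46 - 10Q + Q^2.
dAVC/dQ = -10 + 2Q = 0 gives Q = 5. min AVC = 46 - 10·5 + 5^2 = 21.
For P < $21 the firm produces nothing.

$21 per unit, at Q = 5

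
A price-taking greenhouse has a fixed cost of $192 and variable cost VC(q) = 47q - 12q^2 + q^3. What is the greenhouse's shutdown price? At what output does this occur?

$11 per unit, at q = 6

Short-run supply begins at min AVC. From VC = 47q - 12q^2 + q^3, AVC = 47 - 12q + q^2.
dAVC/dq = -12 + 2q = 0 gives q = 6. min AVC = 47 - 12·6 + 6^2 = 11.
So the shutdown price is $11.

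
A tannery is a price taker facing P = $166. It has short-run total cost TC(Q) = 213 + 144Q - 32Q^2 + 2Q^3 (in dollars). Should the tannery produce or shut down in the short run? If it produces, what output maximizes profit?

Variable cost is VC = 144Q - 32Q^2 + 2Q^3, so AVC = VC/Q = 144 - 32Q + 2Q^2 and MC = dTC/dQ = 144 - 64Q + 6Q^2.
The AVC parabola has its vertex at Q = 32/4 = 8, where AVC = 144 - 32·8 + 2·8^2 = $16.
Since P = $166 ≥ min AVC = $16, price covers variable cost and the firm should produce.
Solving P = MC: -22 - 64Q + 6Q^2 = 0 ⇒ Q = -1/3 or 11. On the upward-sloping branch, Q* = 11.
Check: AVC at Q = 11 is $34 ≤ P, so revenue covers variable cost.
Profit = P·Q − TC = 166·11 − 587 = $1239.

Produce at Q = 11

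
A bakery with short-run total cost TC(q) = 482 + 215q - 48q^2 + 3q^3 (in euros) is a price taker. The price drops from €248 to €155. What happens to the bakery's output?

AVC = 215 - 48q + 3q^2, minimized at q = 8 where min AVC = €23. MC = 215 - 96q + 9q^2.
With P = €248 above the shutdown price, P = MC gives q = 11.
At P = €155 ≥ min AVC, set P = MC: q = 10. The firm stays open but cuts output.

Output falls from 11 to 10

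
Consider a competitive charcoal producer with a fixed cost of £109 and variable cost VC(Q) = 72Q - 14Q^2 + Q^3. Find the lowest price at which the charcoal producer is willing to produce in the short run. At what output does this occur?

Short-run supply begins at min AVC. From VC = 72Q - 14Q^2 + Q^3, AVC = 72 - 14Q + Q^2.
At the minimum of AVC, MC = AVC. MC = 72 - 28Q + 3Q^2; setting MC = AVC gives 2Q^2 - 14Q = 0, so Q = 7. min AVC = 23.
The firm shuts down for any P below £23.

£23 per unit, at Q = 7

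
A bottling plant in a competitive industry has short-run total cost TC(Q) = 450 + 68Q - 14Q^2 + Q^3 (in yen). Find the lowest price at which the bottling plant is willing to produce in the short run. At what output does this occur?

¥19 per unit, at Q = 7

Short-run supply begins at min AVC. From VC = 68Q - 14Q^2 + Q^3, AVC = 68 - 14Q + Q^2.
dAVC/dQ = -14 + 2Q = 0 gives Q = 7. min AVC = 68 - 14·7 + 7^2 = 19.
For P < ¥19 the firm produces nothing.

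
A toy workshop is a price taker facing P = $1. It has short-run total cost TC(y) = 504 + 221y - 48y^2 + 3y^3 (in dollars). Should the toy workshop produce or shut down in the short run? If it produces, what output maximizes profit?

Strip out fixed cost: VC = 221y - 48y^2 + 3y^3. Then AVC = 221 - 48y + 3y^2 and MC = 221 - 96y + 9y^2.
AVC hits its minimum where MC = AVC, at y = 8, giving min AVC = 221 - 48·8 + 3·8^2 = $29.
P = $1 lies below min AVC = $29; no output level covers variable cost.
Best response: produce nothing and absorb the $504 fixed cost.

Shut down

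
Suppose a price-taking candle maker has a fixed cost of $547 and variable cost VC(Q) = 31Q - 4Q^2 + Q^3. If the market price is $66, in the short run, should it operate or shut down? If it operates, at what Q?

Strip out fixed cost: VC = 31Q - 4Q^2 + Q^3. Then AVC = 31 - 4Q + Q^2 and MC = 31 - 8Q + 3Q^2.
AVC hits its minimum where MC = AVC, at Q = 2, giving min AVC = 31 - 4·2 + 2^2 = $27.
Because $66 ≥ $27, revenue can cover variable cost; the firm operates.
Solving P = MC: -35 - 8Q + 3Q^2 = 0 ⇒ Q = -7/3 or 5. On the upward-sloping branch, Q* = 5.
Check: AVC at Q = 5 is $36 ≤ P, so revenue covers variable cost.
Profit = P·Q − TC = 66·5 − 727 = -$397, a loss, but smaller than the $547 fixed cost the firm would lose by shutting down.

Produce at Q = 5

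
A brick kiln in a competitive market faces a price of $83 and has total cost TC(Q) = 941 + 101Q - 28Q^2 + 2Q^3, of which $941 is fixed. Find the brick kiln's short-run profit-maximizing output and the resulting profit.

Profit = -$293 at Q = 9

AVC = 101 - 28Q + 2Q^2 has its minimum $3 at Q = 7; price $83 clears that bar, so the firm operates.
MC = 101 - 56Q + 6Q^2. Setting P = MC and taking the root on the rising branch gives Q* = 9.
TR = 83·9 = 747. TC = 941 + 99 = 1040. Profit = 747 − 1040 = -$293.
That loss of $293 beats the $941 the firm would lose by shutting down; producing recovers $648 of fixed cost.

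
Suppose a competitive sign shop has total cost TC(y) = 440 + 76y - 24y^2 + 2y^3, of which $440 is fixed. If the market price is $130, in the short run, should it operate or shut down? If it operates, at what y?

Produce at y = 9

Strip out fixed cost: VC = 76y - 24y^2 + 2y^3. Then AVC = 76 - 24y + 2y^2 and MC = 76 - 48y + 6y^2.
AVC is minimized where dAVC/dy = -24 + 4y = 0, at y = 6; min AVC = 76 - 24·6 + 2·6^2 = $4.
Because $130 ≥ $4, revenue can cover variable cost; the firm operates.
Set P = MC: 130 = 76 - 48y + 6y^2 → -54 - 48y + 6y^2 = 0. The roots are y = -1 and y = 9; the profit-maximizing output is on the rising part of MC, so y* = 9.
Check: AVC at y = 9 is $22 ≤ P, so revenue covers variable cost.
Profit = P·y − TC = 130·9 − 638 = $532.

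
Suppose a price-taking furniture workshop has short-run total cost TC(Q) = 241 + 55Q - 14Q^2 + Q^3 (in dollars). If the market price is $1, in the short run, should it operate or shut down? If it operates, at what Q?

Shut down

Variable cost is VC = 55Q - 14Q^2 + Q^3, so AVC = VC/Q = 55 - 14Q + Q^2 and MC = dTC/dQ = 55 - 28Q + 3Q^2.
AVC is minimized where dAVC/dQ = -14 + 2Q = 0, at Q = 7; min AVC = 55 - 14·7 + 7^2 = $6.
With P < min AVC ($1 < $6), every unit sold adds to the loss.
Best response: produce nothing and absorb the $241 fixed cost.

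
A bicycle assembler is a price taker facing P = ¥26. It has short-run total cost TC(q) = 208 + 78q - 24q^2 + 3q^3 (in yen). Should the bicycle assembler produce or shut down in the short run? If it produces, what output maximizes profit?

Shut down

From TC, MC = TC'(q) = 78 - 48q + 9q^2 and AVC = VC/q = 78 - 24q + 3q^2.
AVC is minimized where dAVC/dq = -24 + 6q = 0, at q = 4; min AVC = 78 - 24·4 + 3·4^2 = ¥30.
Since P = ¥26 < min AVC = ¥30, price fails to cover variable cost at any output.
The firm minimizes its loss by shutting down and losing only its fixed cost of ¥208.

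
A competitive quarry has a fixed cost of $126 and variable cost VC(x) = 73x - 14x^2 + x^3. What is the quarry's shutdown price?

$24 per unit

Short-run supply begins at min AVC. From VC = 73x - 14x^2 + x^3, AVC = 73 - 14x + x^2.
dAVC/dx = -14 + 2x = 0 gives x = 7. min AVC = 73 - 14·7 + 7^2 = 24.
The firm shuts down for any P below $24.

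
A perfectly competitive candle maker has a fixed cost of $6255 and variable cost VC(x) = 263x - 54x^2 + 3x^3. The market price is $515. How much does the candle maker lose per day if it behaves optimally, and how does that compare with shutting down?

AVC = 263 - 54x + 3x^2; min AVC = $20 at x = 9. Since P = $515 ≥ min AVC, the firm produces.
MC = 263 - 108x + 9x^2. Setting P = MC and taking the root on the rising branch gives x* = 14.
TR = 515·14 = 7210. TC = 6255 + 1330 = 7585. Profit = 7210 − 7585 = -$375.
Shutting down would mean losing the fixed cost of $6255, so operating at a loss of $375 is better by $5880.

Profit = -$375 at x = 14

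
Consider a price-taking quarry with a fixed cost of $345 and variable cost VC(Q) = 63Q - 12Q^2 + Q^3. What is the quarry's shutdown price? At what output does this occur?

The firm shuts down when price falls below the minimum of average variable cost. AVC = VC/Q = 63 - 12Q + Q^2.
dAVC/dQ = -12 + 2Q = 0 gives Q = 6. min AVC = 63 - 12·6 + 6^2 = 27.
The firm shuts down for any P below $27.

$27 per unit, at Q = 6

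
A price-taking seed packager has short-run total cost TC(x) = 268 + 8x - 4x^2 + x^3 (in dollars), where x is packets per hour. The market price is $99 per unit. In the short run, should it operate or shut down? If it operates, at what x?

Produce at x = 7

Strip out fixed cost: VC = 8x - 4x^2 + x^3. Then AVC = 8 - 4x + x^2 and MC = 8 - 8x + 3x^2.
The AVC parabola has its vertex at x = 4/2 = 2, where AVC = 8 - 4·2 + 2^2 = $4.
Because $99 ≥ $4, revenue can cover variable cost; the firm operates.
P = MC gives -91 - 8x + 3x^2 = 0, with roots -13/3 and 7. Take the larger (rising MC): x* = 7.
Check: AVC at x = 7 is $29 ≤ P, so revenue covers variable cost.
Profit = P·x − TC = 99·7 − 471 = $222.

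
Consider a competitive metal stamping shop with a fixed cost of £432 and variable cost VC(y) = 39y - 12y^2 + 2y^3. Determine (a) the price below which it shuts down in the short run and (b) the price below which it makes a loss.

AVC = 39 - 12y + 2y^2; minimized at y = 3, giving min AVC = £21. That is the shutdown price.
ATC = 432/y + 39 - 12y + 2y^2. Setting dATC/dy = −432/y^2 − 12 + 4y = 0 gives y = 6 (since 4·6^3 − 12·6^2 = 432).
min ATC = 432/6 + 39 − 12·6 + 2·6^2 = £111. That is the break-even price.
For £21 ≤ P < £111 the firm produces at a loss; below £21 it shuts down.

Shutdown price = £21; break-even price = £111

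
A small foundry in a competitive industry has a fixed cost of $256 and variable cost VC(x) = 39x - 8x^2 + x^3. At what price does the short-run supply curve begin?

$23 per unit

The shutdown price is the minimum of AVC. VC = 39x - 8x^2 + x^3, so AVC = 39 - 8x + x^2.
dAVC/dx = -8 + 2x = 0 gives x = 4. min AVC = 39 - 8·4 + 4^2 = 23.
For P < $23 the firm produces nothing.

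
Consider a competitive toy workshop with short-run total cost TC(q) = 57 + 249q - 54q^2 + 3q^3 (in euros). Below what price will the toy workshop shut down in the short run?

The shutdown price is the minimum of AVC. VC = 249q - 54q^2 + 3q^3, so AVC = 249 - 54q + 3q^2.
dAVC/dq = -54 + 6q = 0 gives q = 9. min AVC = 249 - 54·9 + 3·9^2 = 6.
For P < €6 the firm produces nothing.

€6 per unit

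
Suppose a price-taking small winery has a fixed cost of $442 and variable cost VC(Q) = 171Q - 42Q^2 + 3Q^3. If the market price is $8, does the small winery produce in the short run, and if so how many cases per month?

Shut down

Variable cost is VC = 171Q - 42Q^2 + 3Q^3, so AVC = VC/Q = 171 - 42Q + 3Q^2 and MC = dTC/dQ = 171 - 84Q + 9Q^2.
AVC hits its minimum where MC = AVC, at Q = 7, giving min AVC = 171 - 42·7 + 3·7^2 = $24.
With P < min AVC ($8 < $24), every unit sold adds to the loss.
The firm minimizes its loss by shutting down and losing only its fixed cost of $442.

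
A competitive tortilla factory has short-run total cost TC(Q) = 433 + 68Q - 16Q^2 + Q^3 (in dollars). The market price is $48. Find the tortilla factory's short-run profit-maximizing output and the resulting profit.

AVC = 68 - 16Q + Q^2 has its minimum $4 at Q = 8; price $48 clears that bar, so the firm operates.
MC = 68 - 32Q + 3Q^2. Setting P = MC and taking the root on the rising branch gives Q* = 10.
TR = 48·10 = 480. TC = 433 + 80 = 513. Profit = 480 − 513 = -$33.
By producing, the firm covers all variable cost plus $400 of fixed cost; shutting down would lose the full $433.

Profit = -$33 at Q = 10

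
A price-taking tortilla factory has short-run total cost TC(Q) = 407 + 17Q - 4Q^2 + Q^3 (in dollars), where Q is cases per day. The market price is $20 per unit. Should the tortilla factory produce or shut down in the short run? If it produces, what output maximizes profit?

Produce at Q = 3

From TC, MC = TC'(Q) = 17 - 8Q + 3Q^2 and AVC = VC/Q = 17 - 4Q + Q^2.
AVC hits its minimum where MC = AVC, at Q = 2, giving min AVC = 17 - 4·2 + 2^2 = $13.
Because $20 ≥ $13, revenue can cover variable cost; the firm operates.
Set P = MC: 20 = 17 - 8Q + 3Q^2 → -3 - 8Q + 3Q^2 = 0. The roots are Q = -1/3 and Q = 3; the profit-maximizing output is on the rising part of MC, so Q* = 3.
Check: AVC at Q = 3 is $14 ≤ P, so revenue covers variable cost.
Profit = P·Q − TC = 20·3 − 449 = -$389, a loss, but smaller than the $407 fixed cost the firm would lose by shutting down.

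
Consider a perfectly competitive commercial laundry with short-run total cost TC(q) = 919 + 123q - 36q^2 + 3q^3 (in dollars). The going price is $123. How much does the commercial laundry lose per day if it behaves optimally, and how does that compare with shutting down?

AVC = 123 - 36q + 3q^2 has its minimum $15 at q = 6; price $123 clears that bar, so the firm operates.
With MC = 123 - 72q + 9q^2, P = MC on the upward-sloping part at q* = 8.
TR = 123·8 = 984. TC = 919 + 216 = 1135. Profit = 984 − 1135 = -$151.
Shutting down would mean losing the fixed cost of $919, so operating at a loss of $151 is better by $768.

Profit = -$151 at q = 8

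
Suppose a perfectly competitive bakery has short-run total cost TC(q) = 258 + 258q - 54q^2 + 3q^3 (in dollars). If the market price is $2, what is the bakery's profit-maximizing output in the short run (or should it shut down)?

Shut down

Variable cost is VC = 258q - 54q^2 + 3q^3, so AVC = VC/q = 258 - 54q + 3q^2 and MC = dTC/dq = 258 - 108q + 9q^2.
AVC is minimized where dAVC/dq = -54 + 6q = 0, at q = 9; min AVC = 258 - 54·9 + 3·9^2 = $15.
With P < min AVC ($2 < $15), every unit sold adds to the loss.
Shutting down limits the loss to fixed cost, $258.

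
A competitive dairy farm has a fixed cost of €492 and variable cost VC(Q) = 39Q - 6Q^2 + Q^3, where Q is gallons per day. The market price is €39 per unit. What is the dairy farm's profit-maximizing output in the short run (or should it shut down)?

Strip out fixed cost: VC = 39Q - 6Q^2 + Q^3. Then AVC = 39 - 6Q + Q^2 and MC = 39 - 12Q + 3Q^2.
AVC is minimized where dAVC/dQ = -6 + 2Q = 0, at Q = 3; min AVC = 39 - 6·3 + 3^2 = €30.
P = €39 exceeds min AVC = €30, so the firm stays open.
Set P = MC: 39 = 39 - 12Q + 3Q^2 → -12Q + 3Q^2 = 0. The roots are Q = 0 and Q = 4; the profit-maximizing output is on the rising part of MC, so Q* = 4.
Check: AVC at Q = 4 is €31 ≤ P, so revenue covers variable cost.
Profit = P·Q − TC = 39·4 − 616 = -€460, a loss, but smaller than the €492 fixed cost the firm would lose by shutting down.

Produce at Q = 4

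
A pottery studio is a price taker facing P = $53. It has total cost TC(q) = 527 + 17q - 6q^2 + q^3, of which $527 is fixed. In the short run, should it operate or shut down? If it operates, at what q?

Variable cost is VC = 17q - 6q^2 + q^3, so AVC = VC/q = 17 - 6q + q^2 and MC = dTC/dq = 17 - 12q + 3q^2.
AVC is minimized where dAVC/dq = -6 + 2q = 0, at q = 3; min AVC = 17 - 6·3 + 3^2 = $8.
P = $53 exceeds min AVC = $8, so the firm stays open.
P = MC gives -36 - 12q + 3q^2 = 0, with roots -2 and 6. Take the larger (rising MC): q* = 6.
Check: AVC at q = 6 is $17 ≤ P, so revenue covers variable cost.
Profit = P·q − TC = 53·6 − 629 = -$311, a loss, but smaller than the $527 fixed cost the firm would lose by shutting down.

Produce at q = 6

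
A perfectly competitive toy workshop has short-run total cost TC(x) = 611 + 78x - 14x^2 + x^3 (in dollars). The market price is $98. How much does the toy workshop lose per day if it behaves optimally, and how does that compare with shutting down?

AVC = 78 - 14x + x^2; min AVC = $29 at x = 7. Since P = $98 ≥ min AVC, the firm produces.
With MC = 78 - 28x + 3x^2, P = MC on the upward-sloping part at x* = 10.
TR = 98·10 = 980. TC = 611 + 380 = 991. Profit = 980 − 991 = -$11.
By producing, the firm covers all variable cost plus $600 of fixed cost; shutting down would lose the full $611.

Profit = -$11 at x = 10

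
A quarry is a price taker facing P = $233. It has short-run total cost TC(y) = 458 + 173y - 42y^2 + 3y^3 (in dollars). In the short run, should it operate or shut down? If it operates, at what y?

Produce at y = 10

From TC, MC = TC'(y) = 173 - 84y + 9y^2 and AVC = VC/y = 173 - 42y + 3y^2.
AVC is minimized where dAVC/dy = -42 + 6y = 0, at y = 7; min AVC = 173 - 42·7 + 3·7^2 = $26.
P = $233 exceeds min AVC = $26, so the firm stays open.
Solving P = MC: -60 - 84y + 9y^2 = 0 ⇒ y = -2/3 or 10. On the upward-sloping branch, y* = 10.
Check: AVC at y = 10 is $53 ≤ P, so revenue covers variable cost.
Profit = P·y − TC = 233·10 − 988 = $1342.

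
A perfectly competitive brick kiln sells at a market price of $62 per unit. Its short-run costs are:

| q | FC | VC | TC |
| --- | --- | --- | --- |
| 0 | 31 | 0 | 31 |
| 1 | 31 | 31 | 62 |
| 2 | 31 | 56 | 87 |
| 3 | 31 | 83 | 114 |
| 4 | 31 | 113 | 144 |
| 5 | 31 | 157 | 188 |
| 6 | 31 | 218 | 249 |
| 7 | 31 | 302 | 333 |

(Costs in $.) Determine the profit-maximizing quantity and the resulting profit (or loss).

Compute π = P·q − TC at each output: q=0: -31; q=1: 0; q=2: 37; q=3: 72; q=4: 104; q=5: 122; q=6: 123; q=7: 101.
Profit is maximized at q = 6. AVC there is 218/6 = $36.33 ≤ P, so producing beats shutting down (which would give -$31).

q = 6; profit = $123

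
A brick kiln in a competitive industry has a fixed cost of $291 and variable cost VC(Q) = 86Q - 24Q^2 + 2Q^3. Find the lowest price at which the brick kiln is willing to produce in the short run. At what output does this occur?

The shutdown price is the minimum of AVC. VC = 86Q - 24Q^2 + 2Q^3, so AVC = 86 - 24Q + 2Q^2.
At the minimum of AVC, MC = AVC. MC = 86 - 48Q + 6Q^2; setting MC = AVC gives 4Q^2 - 24Q = 0, so Q = 6. min AVC = 14.
So the shutdown price is $14.

$14 per unit, at Q = 6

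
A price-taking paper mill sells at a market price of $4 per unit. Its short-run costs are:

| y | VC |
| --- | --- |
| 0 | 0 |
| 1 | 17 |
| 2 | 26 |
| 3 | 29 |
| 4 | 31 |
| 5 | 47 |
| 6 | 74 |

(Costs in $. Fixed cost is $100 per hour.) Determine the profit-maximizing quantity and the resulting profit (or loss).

y = 0 (shut down); profit = -$100

Compute π = P·y − TC at each output: y=0: -100; y=1: -113; y=2: -118; y=3: -117; y=4: -115; y=5: -127; y=6: -150.
Profit is highest at y = 0. Equivalently, the lowest AVC in the table is 31/4 ≈ $7.75 at y = 4, and P = $4 falls below it — price never covers variable cost, so the firm shuts down and loses only its fixed cost.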